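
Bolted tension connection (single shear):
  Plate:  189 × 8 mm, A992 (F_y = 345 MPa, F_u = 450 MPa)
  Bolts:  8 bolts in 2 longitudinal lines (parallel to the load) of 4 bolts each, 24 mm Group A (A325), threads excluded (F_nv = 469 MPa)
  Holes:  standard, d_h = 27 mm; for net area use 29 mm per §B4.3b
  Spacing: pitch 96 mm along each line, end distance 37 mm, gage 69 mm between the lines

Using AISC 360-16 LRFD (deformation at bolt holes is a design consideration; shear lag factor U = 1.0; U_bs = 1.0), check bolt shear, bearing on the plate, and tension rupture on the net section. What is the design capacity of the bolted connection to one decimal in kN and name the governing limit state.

353.7 kN (net-section rupture governs)

Bolt shear: A_b = π(24)²/4 = 452.39 mm². φR_n = 0.75 × 469 × 452.39 × 8 × 1 = 1273.0 kN.
Bearing (8 mm plate, F_u = 450 MPa): end bolts L_c = 37 − 27/2 = 23.5, R_n = min(1.2×23.5×8×450, 2.4×24×8×450) = 101.52 kN/bolt; interior L_c = 96 − 27 = 69, R_n = 207.36 kN/bolt. φR_n = 0.75 × (2×101.52 + 6×207.36) = 1085.4 kN.
Tension rupture (net): A_n = (189 − 2×29)×8 = 1048 mm² (U = 1.0, A_e = A_n). φR_n = 0.75 × 450 × 1048 = 353.7 kN.
Governing: min(1273.0, 1085.4, 353.7) = 353.7 kN → net-section rupture.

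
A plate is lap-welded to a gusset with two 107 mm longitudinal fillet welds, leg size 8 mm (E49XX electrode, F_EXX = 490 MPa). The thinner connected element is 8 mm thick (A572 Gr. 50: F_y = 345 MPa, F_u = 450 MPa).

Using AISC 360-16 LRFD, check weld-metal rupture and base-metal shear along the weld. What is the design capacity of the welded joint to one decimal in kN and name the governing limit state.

266.9 kN (weld metal governs)

Weld metal: throat = 0.707×8 = 5.656 mm, L = 2×107 = 214 mm. φR_n = 0.75 × 0.6 × 490 × 5.656 × 214 = 266.9 kN.
Base metal shear (8 mm plate): yield φR_n = 1.0×0.6×345×8×214 = 354.4 kN; rupture φR_n = 0.75×0.6×450×8×214 = 346.7 kN; take 346.7 kN (rupture).
Governing: min(266.9, 346.7) = 266.9 kN → weld metal.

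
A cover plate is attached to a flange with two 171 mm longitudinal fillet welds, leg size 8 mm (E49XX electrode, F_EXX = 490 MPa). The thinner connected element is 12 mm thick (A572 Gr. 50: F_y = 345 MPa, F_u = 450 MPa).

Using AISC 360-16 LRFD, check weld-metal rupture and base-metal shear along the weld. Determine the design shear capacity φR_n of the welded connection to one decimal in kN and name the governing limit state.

426.5 kN (weld metal governs)

Weld metal: throat = 0.707×8 = 5.656 mm, L = 2×171 = 342 mm. φR_n = 0.75 × 0.6 × 490 × 5.656 × 342 = 426.5 kN.
Base metal shear (12 mm plate): yield φR_n = 1.0×0.6×345×12×342 = 849.5 kN; rupture φR_n = 0.75×0.6×450×12×342 = 831.1 kN; take 831.1 kN (rupture).
Governing: min(426.5, 831.1) = 426.5 kN → weld metal.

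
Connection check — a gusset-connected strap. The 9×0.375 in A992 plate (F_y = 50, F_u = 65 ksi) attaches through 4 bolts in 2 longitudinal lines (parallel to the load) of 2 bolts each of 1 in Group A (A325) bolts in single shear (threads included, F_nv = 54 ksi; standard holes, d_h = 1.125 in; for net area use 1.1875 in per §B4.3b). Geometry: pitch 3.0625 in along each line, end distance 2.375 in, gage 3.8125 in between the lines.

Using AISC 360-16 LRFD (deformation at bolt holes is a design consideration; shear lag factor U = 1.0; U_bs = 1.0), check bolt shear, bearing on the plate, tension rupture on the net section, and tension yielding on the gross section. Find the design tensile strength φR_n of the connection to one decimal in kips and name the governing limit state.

Bolt shear: A_b = π(1)²/4 = 0.7854 in². φR_n = 0.75 × 54 × 0.7854 × 4 × 1 = 127.2 kips.
Bearing (0.375 in plate, F_u = 65 ksi): end bolts L_c = 2.375 − 1.125/2 = 1.8125, R_n = min(1.2×1.8125×0.375×65, 2.4×1×0.375×65) = 53.016 kips/bolt; interior L_c = 3.0625 − 1.125 = 1.9375, R_n = 56.672 kips/bolt. φR_n = 0.75 × (2×53.016 + 2×56.672) = 164.5 kips.
Tension rupture (net): A_n = (9 − 2×1.1875)×0.375 = 2.4844 in² (U = 1.0, A_e = A_n). φR_n = 0.75 × 65 × 2.4844 = 121.1 kips.
Tension yield (gross): A_g = 9×0.375 = 3.375 in². φR_n = 0.90 × 50 × 3.375 = 151.9 kips.
Governing: min(127.2, 164.5, 121.1, 151.9) = 121.1 kips → net-section rupture.

121.1 kips (net-section rupture governs)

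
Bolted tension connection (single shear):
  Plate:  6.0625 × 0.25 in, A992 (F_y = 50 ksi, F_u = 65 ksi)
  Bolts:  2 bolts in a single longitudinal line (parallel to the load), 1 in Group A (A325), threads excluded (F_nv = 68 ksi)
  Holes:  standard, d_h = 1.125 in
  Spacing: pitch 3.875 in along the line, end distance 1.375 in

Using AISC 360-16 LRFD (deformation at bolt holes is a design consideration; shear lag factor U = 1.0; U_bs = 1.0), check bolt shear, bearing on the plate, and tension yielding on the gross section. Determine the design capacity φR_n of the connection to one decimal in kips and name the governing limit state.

41.1 kips (bearing governs)

Bolt shear: A_b = π(1)²/4 = 0.7854 in². φR_n = 0.75 × 68 × 0.7854 × 2 × 1 = 80.1 kips.
Bearing (0.25 in plate, F_u = 65 ksi): end bolts L_c = 1.375 − 1.125/2 = 0.8125, R_n = min(1.2×0.8125×0.25×65, 2.4×1×0.25×65) = 15.844 kips/bolt; interior L_c = 3.875 − 1.125 = 2.75, R_n = 39 kips/bolt. φR_n = 0.75 × (1×15.844 + 1×39) = 41.1 kips.
Tension yield (gross): A_g = 6.0625×0.25 = 1.5156 in². φR_n = 0.90 × 50 × 1.5156 = 68.2 kips.
Governing: min(80.1, 41.1, 68.2) = 41.1 kips → bearing.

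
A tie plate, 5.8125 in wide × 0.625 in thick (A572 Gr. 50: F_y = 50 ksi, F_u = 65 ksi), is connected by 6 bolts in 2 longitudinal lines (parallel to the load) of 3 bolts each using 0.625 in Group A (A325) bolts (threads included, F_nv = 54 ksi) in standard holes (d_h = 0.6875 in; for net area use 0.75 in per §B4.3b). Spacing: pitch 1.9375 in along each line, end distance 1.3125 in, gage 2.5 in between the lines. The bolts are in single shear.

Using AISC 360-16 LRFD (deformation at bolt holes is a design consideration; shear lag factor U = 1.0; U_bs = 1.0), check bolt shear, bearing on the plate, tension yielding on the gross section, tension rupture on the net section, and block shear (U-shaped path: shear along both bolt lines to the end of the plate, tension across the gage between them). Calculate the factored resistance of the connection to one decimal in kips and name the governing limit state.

Bolt shear: A_b = π(0.625)²/4 = 0.3068 in². φR_n = 0.75 × 54 × 0.3068 × 6 × 1 = 74.6 kips.
Bearing (0.625 in plate, F_u = 65 ksi): end bolts L_c = 1.3125 − 0.6875/2 = 0.96875, R_n = min(1.2×0.96875×0.625×65, 2.4×0.625×0.625×65) = 47.227 kips/bolt; interior L_c = 1.9375 − 0.6875 = 1.25, R_n = 60.938 kips/bolt. φR_n = 0.75 × (2×47.227 + 4×60.938) = 253.7 kips.
Tension yield (gross): A_g = 5.8125×0.625 = 3.6328 in². φR_n = 0.90 × 50 × 3.6328 = 163.5 kips.
Tension rupture (net): A_n = (5.8125 − 2×0.75)×0.625 = 2.6953 in² (U = 1.0, A_e = A_n). φR_n = 0.75 × 65 × 2.6953 = 131.4 kips.
Block shear: shear path 2×[1.3125+2×1.9375] = 2×5.1875 in, A_gv = 6.4844, A_nv = 2×(5.1875 − 2.5×0.75)×0.625 = 4.1406 in²; tension across gage: (2.5 − 1×0.75)×0.625 = 1.0938 in². R_n = min(0.6×65×4.1406, 0.6×50×6.4844) + 1.0×65×1.0938 = min(161.48, 194.53) + 71.097 = 232.58 kips. φR_n = 0.75 × 232.58 = 174.4 kips.
Governing: min(74.6, 253.7, 163.5, 131.4, 174.4) = 74.6 kips → bolt shear.

74.6 kips (bolt shear governs)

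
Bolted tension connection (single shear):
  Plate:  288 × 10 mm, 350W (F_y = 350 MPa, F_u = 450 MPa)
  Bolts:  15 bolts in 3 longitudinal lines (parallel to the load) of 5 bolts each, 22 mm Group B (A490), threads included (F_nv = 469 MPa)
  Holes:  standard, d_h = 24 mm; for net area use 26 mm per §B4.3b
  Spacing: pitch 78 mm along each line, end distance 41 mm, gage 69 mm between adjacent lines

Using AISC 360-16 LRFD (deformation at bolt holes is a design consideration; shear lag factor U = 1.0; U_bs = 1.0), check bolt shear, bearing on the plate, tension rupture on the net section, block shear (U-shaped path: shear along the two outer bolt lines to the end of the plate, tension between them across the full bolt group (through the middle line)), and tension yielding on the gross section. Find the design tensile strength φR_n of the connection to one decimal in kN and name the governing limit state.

Bolt shear: A_b = π(22)²/4 = 380.13 mm². φR_n = 0.75 × 469 × 380.13 × 15 × 1 = 2005.7 kN.
Bearing (10 mm plate, F_u = 450 MPa): end bolts L_c = 41 − 24/2 = 29, R_n = min(1.2×29×10×450, 2.4×22×10×450) = 156.6 kN/bolt; interior L_c = 78 − 24 = 54, R_n = 237.6 kN/bolt. φR_n = 0.75 × (3×156.6 + 12×237.6) = 2490.8 kN.
Tension rupture (net): A_n = (288 − 3×26)×10 = 2100 mm² (U = 1.0, A_e = A_n). φR_n = 0.75 × 450 × 2100 = 708.8 kN.
Block shear: shear path 2×[41+4×78] = 2×353 mm, A_gv = 7060, A_nv = 2×(353 − 4.5×26)×10 = 4720 mm²; tension across gage: (138 − 2×26)×10 = 860 mm². R_n = min(0.6×450×4720, 0.6×350×7060) + 1.0×450×860 = min(1274.4, 1482.6) + 387 = 1661.4 kN. φR_n = 0.75 × 1661.4 = 1246.1 kN.
Tension yield (gross): A_g = 288×10 = 2880 mm². φR_n = 0.90 × 350 × 2880 = 907.2 kN.
Governing: min(2005.7, 2490.8, 708.8, 1246.1, 907.2) = 708.8 kN → net-section rupture.

708.8 kN (net-section rupture governs)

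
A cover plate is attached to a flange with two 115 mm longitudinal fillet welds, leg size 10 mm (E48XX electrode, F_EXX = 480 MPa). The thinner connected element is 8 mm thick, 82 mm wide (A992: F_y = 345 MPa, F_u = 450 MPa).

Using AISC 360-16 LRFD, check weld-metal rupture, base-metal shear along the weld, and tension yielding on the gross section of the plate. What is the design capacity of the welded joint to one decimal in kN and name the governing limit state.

203.7 kN (gross-section yield governs)

Weld metal: throat = 0.707×10 = 7.07 mm, L = 2×115 = 230 mm. φR_n = 0.75 × 0.6 × 480 × 7.07 × 230 = 351.2 kN.
Base metal shear (8 mm plate): yield φR_n = 1.0×0.6×345×8×230 = 380.9 kN; rupture φR_n = 0.75×0.6×450×8×230 = 372.6 kN; take 372.6 kN (rupture).
Tension yield (gross): A_g = 82×8 = 656 mm². φR_n = 0.90 × 345 × 656 = 203.7 kN.
Governing: min(351.2, 372.6, 203.7) = 203.7 kN → gross-section yield.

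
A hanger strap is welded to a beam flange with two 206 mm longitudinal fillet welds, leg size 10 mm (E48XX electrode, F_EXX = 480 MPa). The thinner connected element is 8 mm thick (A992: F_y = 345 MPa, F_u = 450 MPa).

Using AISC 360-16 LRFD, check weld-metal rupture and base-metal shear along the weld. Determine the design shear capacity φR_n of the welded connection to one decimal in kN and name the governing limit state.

Weld metal: throat = 0.707×10 = 7.07 mm, L = 2×206 = 412 mm. φR_n = 0.75 × 0.6 × 480 × 7.07 × 412 = 629.2 kN.
Base metal shear (8 mm plate): yield φR_n = 1.0×0.6×345×8×412 = 682.3 kN; rupture φR_n = 0.75×0.6×450×8×412 = 667.4 kN; take 667.4 kN (rupture).
Governing: min(629.2, 667.4) = 629.2 kN → weld metal.

629.2 kN (weld metal governs)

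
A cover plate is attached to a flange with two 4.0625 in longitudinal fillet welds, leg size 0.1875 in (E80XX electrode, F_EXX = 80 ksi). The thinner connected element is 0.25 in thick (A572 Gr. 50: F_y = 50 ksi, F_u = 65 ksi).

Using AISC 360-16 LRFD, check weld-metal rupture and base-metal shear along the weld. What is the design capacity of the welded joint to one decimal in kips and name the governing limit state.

38.8 kips (weld metal governs)

Weld metal: throat = 0.707×0.1875 = 0.13256 in, L = 2×4.0625 = 8.125 in. φR_n = 0.75 × 0.6 × 80 × 0.13256 × 8.125 = 38.8 kips.
Base metal shear (0.25 in plate): yield φR_n = 1.0×0.6×50×0.25×8.125 = 60.9 kips; rupture φR_n = 0.75×0.6×65×0.25×8.125 = 59.4 kips; take 59.4 kips (rupture).
Governing: min(38.8, 59.4) = 38.8 kips → weld metal.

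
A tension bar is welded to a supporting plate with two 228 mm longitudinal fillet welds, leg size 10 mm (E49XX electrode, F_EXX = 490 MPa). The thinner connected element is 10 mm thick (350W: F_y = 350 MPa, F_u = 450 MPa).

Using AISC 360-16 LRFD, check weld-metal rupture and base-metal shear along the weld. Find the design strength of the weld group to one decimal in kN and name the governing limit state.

710.9 kN (weld metal governs)

Weld metal: throat = 0.707×10 = 7.07 mm, L = 2×228 = 456 mm. φR_n = 0.75 × 0.6 × 490 × 7.07 × 456 = 710.9 kN.
Base metal shear (10 mm plate): yield φR_n = 1.0×0.6×350×10×456 = 957.6 kN; rupture φR_n = 0.75×0.6×450×10×456 = 923.4 kN; take 923.4 kN (rupture).
Governing: min(710.9, 923.4) = 710.9 kN → weld metal.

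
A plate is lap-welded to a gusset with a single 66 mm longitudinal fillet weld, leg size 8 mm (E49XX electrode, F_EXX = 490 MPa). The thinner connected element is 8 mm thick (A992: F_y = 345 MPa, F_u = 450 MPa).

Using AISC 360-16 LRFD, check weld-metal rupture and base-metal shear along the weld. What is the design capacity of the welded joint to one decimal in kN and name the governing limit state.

Weld metal: throat = 0.707×8 = 5.656 mm, L = 66 mm. φR_n = 0.75 × 0.6 × 490 × 5.656 × 66 = 82.3 kN.
Base metal shear (8 mm plate): yield φR_n = 1.0×0.6×345×8×66 = 109.3 kN; rupture φR_n = 0.75×0.6×450×8×66 = 106.9 kN; take 106.9 kN (rupture).
Governing: min(82.3, 106.9) = 82.3 kN → weld metal.

82.3 kN (weld metal governs)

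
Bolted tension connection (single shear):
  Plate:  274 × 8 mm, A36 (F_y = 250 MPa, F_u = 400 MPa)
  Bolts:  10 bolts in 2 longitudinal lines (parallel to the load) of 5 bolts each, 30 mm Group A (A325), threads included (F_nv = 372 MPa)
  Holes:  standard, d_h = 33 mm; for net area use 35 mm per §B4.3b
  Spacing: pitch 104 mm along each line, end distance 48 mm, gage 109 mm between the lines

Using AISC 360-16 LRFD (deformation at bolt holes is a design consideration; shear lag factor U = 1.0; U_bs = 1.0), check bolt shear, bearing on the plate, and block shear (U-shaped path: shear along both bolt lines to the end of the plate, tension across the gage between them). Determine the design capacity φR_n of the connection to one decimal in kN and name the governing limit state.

Bolt shear: A_b = π(30)²/4 = 706.86 mm². φR_n = 0.75 × 372 × 706.86 × 10 × 1 = 1972.1 kN.
Bearing (8 mm plate, F_u = 400 MPa): end bolts L_c = 48 − 33/2 = 31.5, R_n = min(1.2×31.5×8×400, 2.4×30×8×400) = 120.96 kN/bolt; interior L_c = 104 − 33 = 71, R_n = 230.4 kN/bolt. φR_n = 0.75 × (2×120.96 + 8×230.4) = 1563.8 kN.
Block shear: shear path 2×[48+4×104] = 2×464 mm, A_gv = 7424, A_nv = 2×(464 − 4.5×35)×8 = 4904 mm²; tension across gage: (109 − 1×35)×8 = 592 mm². R_n = min(0.6×400×4904, 0.6×250×7424) + 1.0×400×592 = min(1177, 1113.6) + 236.8 = 1350.4 kN. φR_n = 0.75 × 1350.4 = 1012.8 kN.
Governing: min(1972.1, 1563.8, 1012.8) = 1012.8 kN → block shear.

1012.8 kN (block shear governs)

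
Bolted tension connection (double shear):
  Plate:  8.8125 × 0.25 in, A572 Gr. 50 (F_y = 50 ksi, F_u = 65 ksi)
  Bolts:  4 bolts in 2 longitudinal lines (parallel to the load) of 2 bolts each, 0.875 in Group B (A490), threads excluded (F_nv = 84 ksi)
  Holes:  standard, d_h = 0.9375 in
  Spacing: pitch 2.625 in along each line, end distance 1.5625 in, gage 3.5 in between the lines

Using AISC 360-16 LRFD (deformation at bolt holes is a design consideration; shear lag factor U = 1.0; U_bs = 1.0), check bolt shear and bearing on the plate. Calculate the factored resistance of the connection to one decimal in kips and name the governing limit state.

Bolt shear: A_b = π(0.875)²/4 = 0.60132 in². φR_n = 0.75 × 84 × 0.60132 × 4 × 2 = 303.1 kips.
Bearing (0.25 in plate, F_u = 65 ksi): end bolts L_c = 1.5625 − 0.9375/2 = 1.09375, R_n = min(1.2×1.09375×0.25×65, 2.4×0.875×0.25×65) = 21.328 kips/bolt; interior L_c = 2.625 − 0.9375 = 1.6875, R_n = 32.906 kips/bolt. φR_n = 0.75 × (2×21.328 + 2×32.906) = 81.4 kips.
Governing: min(303.1, 81.4) = 81.4 kips → bearing.

81.4 kips (bearing governs)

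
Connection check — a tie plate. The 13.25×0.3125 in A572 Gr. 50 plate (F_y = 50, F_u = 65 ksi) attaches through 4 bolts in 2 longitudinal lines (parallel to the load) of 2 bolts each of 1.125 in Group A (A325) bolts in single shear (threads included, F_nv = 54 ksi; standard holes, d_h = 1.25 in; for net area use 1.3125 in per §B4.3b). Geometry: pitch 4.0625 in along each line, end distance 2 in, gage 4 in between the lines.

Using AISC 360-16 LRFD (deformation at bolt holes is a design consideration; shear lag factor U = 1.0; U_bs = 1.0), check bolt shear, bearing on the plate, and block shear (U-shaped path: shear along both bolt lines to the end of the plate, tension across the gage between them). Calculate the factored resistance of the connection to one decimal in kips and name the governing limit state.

115.8 kips (block shear governs)

Bolt shear: A_b = π(1.125)²/4 = 0.99402 in². φR_n = 0.75 × 54 × 0.99402 × 4 × 1 = 161.0 kips.
Bearing (0.3125 in plate, F_u = 65 ksi): end bolts L_c = 2 − 1.25/2 = 1.375, R_n = min(1.2×1.375×0.3125×65, 2.4×1.125×0.3125×65) = 33.516 kips/bolt; interior L_c = 4.0625 − 1.25 = 2.8125, R_n = 54.844 kips/bolt. φR_n = 0.75 × (2×33.516 + 2×54.844) = 132.5 kips.
Block shear: shear path 2×[2+1×4.0625] = 2×6.0625 in, A_gv = 3.7891, A_nv = 2×(6.0625 − 1.5×1.3125)×0.3125 = 2.5586 in²; tension across gage: (4 − 1×1.3125)×0.3125 = 0.83984 in². R_n = min(0.6×65×2.5586, 0.6×50×3.7891) + 1.0×65×0.83984 = min(99.785, 113.67) + 54.59 = 154.38 kips. φR_n = 0.75 × 154.38 = 115.8 kips.
Governing: min(161.0, 132.5, 115.8) = 115.8 kips → block shear.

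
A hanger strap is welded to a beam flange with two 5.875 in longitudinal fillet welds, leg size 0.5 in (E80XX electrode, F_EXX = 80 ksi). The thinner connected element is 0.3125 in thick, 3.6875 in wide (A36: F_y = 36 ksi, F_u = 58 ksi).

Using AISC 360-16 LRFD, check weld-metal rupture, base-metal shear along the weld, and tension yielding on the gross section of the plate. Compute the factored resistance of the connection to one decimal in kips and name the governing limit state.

Weld metal: throat = 0.707×0.5 = 0.3535 in, L = 2×5.875 = 11.75 in. φR_n = 0.75 × 0.6 × 80 × 0.3535 × 11.75 = 149.5 kips.
Base metal shear (0.3125 in plate): yield φR_n = 1.0×0.6×36×0.3125×11.75 = 79.3 kips; rupture φR_n = 0.75×0.6×58×0.3125×11.75 = 95.8 kips; take 79.3 kips (yield).
Tension yield (gross): A_g = 3.6875×0.3125 = 1.1523 in². φR_n = 0.90 × 36 × 1.1523 = 37.3 kips.
Governing: min(149.5, 79.3, 37.3) = 37.3 kips → gross-section yield.

37.3 kips (gross-section yield governs)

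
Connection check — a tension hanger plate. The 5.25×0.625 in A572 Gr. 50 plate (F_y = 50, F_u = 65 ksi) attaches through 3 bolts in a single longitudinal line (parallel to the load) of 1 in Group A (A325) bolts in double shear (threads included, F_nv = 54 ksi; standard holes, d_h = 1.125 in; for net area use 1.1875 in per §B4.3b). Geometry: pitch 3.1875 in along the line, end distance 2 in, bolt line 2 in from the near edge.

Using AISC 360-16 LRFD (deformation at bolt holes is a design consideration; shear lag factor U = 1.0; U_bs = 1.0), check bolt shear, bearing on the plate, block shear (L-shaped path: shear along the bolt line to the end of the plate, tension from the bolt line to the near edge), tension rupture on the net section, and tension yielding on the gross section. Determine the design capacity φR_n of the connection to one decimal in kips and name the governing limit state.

123.8 kips (net-section rupture governs)

Bolt shear: A_b = π(1)²/4 = 0.7854 in². φR_n = 0.75 × 54 × 0.7854 × 3 × 2 = 190.9 kips.
Bearing (0.625 in plate, F_u = 65 ksi): end bolts L_c = 2 − 1.125/2 = 1.4375, R_n = min(1.2×1.4375×0.625×65, 2.4×1×0.625×65) = 70.078 kips/bolt; interior L_c = 3.1875 − 1.125 = 2.0625, R_n = 97.5 kips/bolt. φR_n = 0.75 × (1×70.078 + 2×97.5) = 198.8 kips.
Block shear: shear path 1×[2+2×3.1875] = 1×8.375 in, A_gv = 5.2344, A_nv = 1×(8.375 − 2.5×1.1875)×0.625 = 3.3789 in²; tension to near edge: (2 − 0.5×1.1875)×0.625 = 0.87891 in². R_n = min(0.6×65×3.3789, 0.6×50×5.2344) + 1.0×65×0.87891 = min(131.78, 157.03) + 57.129 = 188.91 kips. φR_n = 0.75 × 188.91 = 141.7 kips.
Tension rupture (net): A_n = (5.25 − 1×1.1875)×0.625 = 2.5391 in² (U = 1.0, A_e = A_n). φR_n = 0.75 × 65 × 2.5391 = 123.8 kips.
Tension yield (gross): A_g = 5.25×0.625 = 3.2813 in². φR_n = 0.90 × 50 × 3.2813 = 147.7 kips.
Governing: min(190.9, 198.8, 141.7, 123.8, 147.7) = 123.8 kips → net-section rupture.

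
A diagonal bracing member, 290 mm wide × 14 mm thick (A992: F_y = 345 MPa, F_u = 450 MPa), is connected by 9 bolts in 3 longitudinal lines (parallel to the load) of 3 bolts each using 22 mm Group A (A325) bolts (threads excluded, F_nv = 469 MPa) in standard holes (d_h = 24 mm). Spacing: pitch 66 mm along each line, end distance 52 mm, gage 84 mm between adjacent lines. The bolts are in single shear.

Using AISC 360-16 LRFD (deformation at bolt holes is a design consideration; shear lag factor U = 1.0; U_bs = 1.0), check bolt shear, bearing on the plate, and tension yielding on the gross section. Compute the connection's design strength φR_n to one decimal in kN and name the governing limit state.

Bolt shear: A_b = π(22)²/4 = 380.13 mm². φR_n = 0.75 × 469 × 380.13 × 9 × 1 = 1203.4 kN.
Bearing (14 mm plate, F_u = 450 MPa): end bolts L_c = 52 − 24/2 = 40, R_n = min(1.2×40×14×450, 2.4×22×14×450) = 302.4 kN/bolt; interior L_c = 66 − 24 = 42, R_n = 317.52 kN/bolt. φR_n = 0.75 × (3×302.4 + 6×317.52) = 2109.2 kN.
Tension yield (gross): A_g = 290×14 = 4060 mm². φR_n = 0.90 × 345 × 4060 = 1260.6 kN.
Governing: min(1203.4, 2109.2, 1260.6) = 1203.4 kN → bolt shear.

1203.4 kN (bolt shear governs)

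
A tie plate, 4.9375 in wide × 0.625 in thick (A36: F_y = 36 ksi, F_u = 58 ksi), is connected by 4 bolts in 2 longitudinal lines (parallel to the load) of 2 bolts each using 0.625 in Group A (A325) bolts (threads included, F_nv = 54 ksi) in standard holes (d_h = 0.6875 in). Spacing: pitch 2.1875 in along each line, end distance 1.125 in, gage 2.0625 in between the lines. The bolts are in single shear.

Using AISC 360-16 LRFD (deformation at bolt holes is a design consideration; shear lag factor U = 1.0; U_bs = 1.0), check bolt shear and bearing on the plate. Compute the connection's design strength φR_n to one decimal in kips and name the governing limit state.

Bolt shear: A_b = π(0.625)²/4 = 0.3068 in². φR_n = 0.75 × 54 × 0.3068 × 4 × 1 = 49.7 kips.
Bearing (0.625 in plate, F_u = 58 ksi): end bolts L_c = 1.125 − 0.6875/2 = 0.78125, R_n = min(1.2×0.78125×0.625×58, 2.4×0.625×0.625×58) = 33.984 kips/bolt; interior L_c = 2.1875 − 0.6875 = 1.5, R_n = 54.375 kips/bolt. φR_n = 0.75 × (2×33.984 + 2×54.375) = 132.5 kips.
Governing: min(49.7, 132.5) = 49.7 kips → bolt shear.

49.7 kips (bolt shear governs)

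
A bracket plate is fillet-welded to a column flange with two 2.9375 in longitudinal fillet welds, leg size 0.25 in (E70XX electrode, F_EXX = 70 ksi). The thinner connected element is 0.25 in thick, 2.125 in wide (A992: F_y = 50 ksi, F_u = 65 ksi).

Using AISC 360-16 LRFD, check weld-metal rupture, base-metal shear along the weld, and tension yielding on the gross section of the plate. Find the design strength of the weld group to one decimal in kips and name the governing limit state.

Weld metal: throat = 0.707×0.25 = 0.17675 in, L = 2×2.9375 = 5.875 in. φR_n = 0.75 × 0.6 × 70 × 0.17675 × 5.875 = 32.7 kips.
Base metal shear (0.25 in plate): yield φR_n = 1.0×0.6×50×0.25×5.875 = 44.1 kips; rupture φR_n = 0.75×0.6×65×0.25×5.875 = 43.0 kips; take 43.0 kips (rupture).
Tension yield (gross): A_g = 2.125×0.25 = 0.53125 in². φR_n = 0.90 × 50 × 0.53125 = 23.9 kips.
Governing: min(32.7, 43.0, 23.9) = 23.9 kips → gross-section yield.

23.9 kips (gross-section yield governs)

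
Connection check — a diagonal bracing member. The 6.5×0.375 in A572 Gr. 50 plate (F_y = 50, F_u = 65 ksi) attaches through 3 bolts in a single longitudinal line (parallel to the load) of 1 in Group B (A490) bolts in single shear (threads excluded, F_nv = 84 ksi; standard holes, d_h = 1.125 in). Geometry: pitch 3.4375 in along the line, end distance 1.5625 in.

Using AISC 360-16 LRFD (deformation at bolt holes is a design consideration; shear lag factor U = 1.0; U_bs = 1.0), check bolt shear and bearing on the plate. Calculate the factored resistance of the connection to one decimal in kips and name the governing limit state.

Bolt shear: A_b = π(1)²/4 = 0.7854 in². φR_n = 0.75 × 84 × 0.7854 × 3 × 1 = 148.4 kips.
Bearing (0.375 in plate, F_u = 65 ksi): end bolts L_c = 1.5625 − 1.125/2 = 1, R_n = min(1.2×1×0.375×65, 2.4×1×0.375×65) = 29.25 kips/bolt; interior L_c = 3.4375 − 1.125 = 2.3125, R_n = 58.5 kips/bolt. φR_n = 0.75 × (1×29.25 + 2×58.5) = 109.7 kips.
Governing: min(148.4, 109.7) = 109.7 kips → bearing.

109.7 kips (bearing governs)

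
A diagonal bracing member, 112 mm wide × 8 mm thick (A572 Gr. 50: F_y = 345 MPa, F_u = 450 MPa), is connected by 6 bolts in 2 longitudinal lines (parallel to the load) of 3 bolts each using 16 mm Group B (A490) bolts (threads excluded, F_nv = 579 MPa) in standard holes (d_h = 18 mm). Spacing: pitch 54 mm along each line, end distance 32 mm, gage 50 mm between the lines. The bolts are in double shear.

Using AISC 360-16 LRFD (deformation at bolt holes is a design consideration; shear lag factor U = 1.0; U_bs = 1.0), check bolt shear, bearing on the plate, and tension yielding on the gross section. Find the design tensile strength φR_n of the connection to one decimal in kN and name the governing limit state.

Bolt shear: A_b = π(16)²/4 = 201.06 mm². φR_n = 0.75 × 579 × 201.06 × 6 × 2 = 1047.7 kN.
Bearing (8 mm plate, F_u = 450 MPa): end bolts L_c = 32 − 18/2 = 23, R_n = min(1.2×23×8×450, 2.4×16×8×450) = 99.36 kN/bolt; interior L_c = 54 − 18 = 36, R_n = 138.24 kN/bolt. φR_n = 0.75 × (2×99.36 + 4×138.24) = 563.8 kN.
Tension yield (gross): A_g = 112×8 = 896 mm². φR_n = 0.90 × 345 × 896 = 278.2 kN.
Governing: min(1047.7, 563.8, 278.2) = 278.2 kN → gross-section yield.

278.2 kN (gross-section yield governs)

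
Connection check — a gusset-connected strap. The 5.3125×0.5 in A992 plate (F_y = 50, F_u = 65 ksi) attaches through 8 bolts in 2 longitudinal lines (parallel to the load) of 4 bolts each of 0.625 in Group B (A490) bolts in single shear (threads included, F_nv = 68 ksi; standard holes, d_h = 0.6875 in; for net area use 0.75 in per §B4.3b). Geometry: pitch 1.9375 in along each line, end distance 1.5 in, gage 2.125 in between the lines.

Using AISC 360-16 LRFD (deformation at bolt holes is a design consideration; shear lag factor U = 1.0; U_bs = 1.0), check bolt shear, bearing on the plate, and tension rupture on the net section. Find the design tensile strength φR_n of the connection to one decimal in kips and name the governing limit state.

Bolt shear: A_b = π(0.625)²/4 = 0.3068 in². φR_n = 0.75 × 68 × 0.3068 × 8 × 1 = 125.2 kips.
Bearing (0.5 in plate, F_u = 65 ksi): end bolts L_c = 1.5 − 0.6875/2 = 1.15625, R_n = min(1.2×1.15625×0.5×65, 2.4×0.625×0.5×65) = 45.094 kips/bolt; interior L_c = 1.9375 − 0.6875 = 1.25, R_n = 48.75 kips/bolt. φR_n = 0.75 × (2×45.094 + 6×48.75) = 287.0 kips.
Tension rupture (net): A_n = (5.3125 − 2×0.75)×0.5 = 1.9063 in² (U = 1.0, A_e = A_n). φR_n = 0.75 × 65 × 1.9063 = 92.9 kips.
Governing: min(125.2, 287.0, 92.9) = 92.9 kips → net-section rupture.

92.9 kips (net-section rupture governs)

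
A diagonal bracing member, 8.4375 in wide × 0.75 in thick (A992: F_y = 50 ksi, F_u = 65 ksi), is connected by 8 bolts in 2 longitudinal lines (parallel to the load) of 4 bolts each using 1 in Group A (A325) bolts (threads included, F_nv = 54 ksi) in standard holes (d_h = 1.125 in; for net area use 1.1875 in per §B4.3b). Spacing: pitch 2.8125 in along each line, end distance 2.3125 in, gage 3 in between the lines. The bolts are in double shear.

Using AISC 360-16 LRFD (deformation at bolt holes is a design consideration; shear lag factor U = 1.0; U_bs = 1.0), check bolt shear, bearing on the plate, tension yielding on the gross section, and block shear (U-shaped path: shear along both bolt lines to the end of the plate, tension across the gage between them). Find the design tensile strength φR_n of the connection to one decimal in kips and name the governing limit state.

Bolt shear: A_b = π(1)²/4 = 0.7854 in². φR_n = 0.75 × 54 × 0.7854 × 8 × 2 = 508.9 kips.
Bearing (0.75 in plate, F_u = 65 ksi): end bolts L_c = 2.3125 − 1.125/2 = 1.75, R_n = min(1.2×1.75×0.75×65, 2.4×1×0.75×65) = 102.38 kips/bolt; interior L_c = 2.8125 − 1.125 = 1.6875, R_n = 98.719 kips/bolt. φR_n = 0.75 × (2×102.38 + 6×98.719) = 597.8 kips.
Tension yield (gross): A_g = 8.4375×0.75 = 6.3281 in². φR_n = 0.90 × 50 × 6.3281 = 284.8 kips.
Block shear: shear path 2×[2.3125+3×2.8125] = 2×10.75 in, A_gv = 16.125, A_nv = 2×(10.75 − 3.5×1.1875)×0.75 = 9.8906 in²; tension across gage: (3 − 1×1.1875)×0.75 = 1.3594 in². R_n = min(0.6×65×9.8906, 0.6×50×16.125) + 1.0×65×1.3594 = min(385.73, 483.75) + 88.361 = 474.09 kips. φR_n = 0.75 × 474.09 = 355.6 kips.
Governing: min(508.9, 597.8, 284.8, 355.6) = 284.8 kips → gross-section yield.

284.8 kips (gross-section yield governs)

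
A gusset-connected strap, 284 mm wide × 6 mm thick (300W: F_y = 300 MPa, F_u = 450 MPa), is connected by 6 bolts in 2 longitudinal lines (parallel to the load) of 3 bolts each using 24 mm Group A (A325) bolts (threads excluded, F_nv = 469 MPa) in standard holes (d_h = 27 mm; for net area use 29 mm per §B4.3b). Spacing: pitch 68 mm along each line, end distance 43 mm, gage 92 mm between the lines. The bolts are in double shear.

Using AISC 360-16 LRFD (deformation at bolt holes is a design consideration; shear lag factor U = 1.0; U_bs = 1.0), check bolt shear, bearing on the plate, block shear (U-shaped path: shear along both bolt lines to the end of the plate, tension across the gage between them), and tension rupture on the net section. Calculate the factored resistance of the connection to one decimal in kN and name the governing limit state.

386.4 kN (block shear governs)

Bolt shear: A_b = π(24)²/4 = 452.39 mm². φR_n = 0.75 × 469 × 452.39 × 6 × 2 = 1909.5 kN.
Bearing (6 mm plate, F_u = 450 MPa): end bolts L_c = 43 − 27/2 = 29.5, R_n = min(1.2×29.5×6×450, 2.4×24×6×450) = 95.58 kN/bolt; interior L_c = 68 − 27 = 41, R_n = 132.84 kN/bolt. φR_n = 0.75 × (2×95.58 + 4×132.84) = 541.9 kN.
Block shear: shear path 2×[43+2×68] = 2×179 mm, A_gv = 2148, A_nv = 2×(179 − 2.5×29)×6 = 1278 mm²; tension across gage: (92 − 1×29)×6 = 378 mm². R_n = min(0.6×450×1278, 0.6×300×2148) + 1.0×450×378 = min(345.06, 386.64) + 170.1 = 515.16 kN. φR_n = 0.75 × 515.16 = 386.4 kN.
Tension rupture (net): A_n = (284 − 2×29)×6 = 1356 mm² (U = 1.0, A_e = A_n). φR_n = 0.75 × 450 × 1356 = 457.7 kN.
Governing: min(1909.5, 541.9, 386.4, 457.7) = 386.4 kN → block shear.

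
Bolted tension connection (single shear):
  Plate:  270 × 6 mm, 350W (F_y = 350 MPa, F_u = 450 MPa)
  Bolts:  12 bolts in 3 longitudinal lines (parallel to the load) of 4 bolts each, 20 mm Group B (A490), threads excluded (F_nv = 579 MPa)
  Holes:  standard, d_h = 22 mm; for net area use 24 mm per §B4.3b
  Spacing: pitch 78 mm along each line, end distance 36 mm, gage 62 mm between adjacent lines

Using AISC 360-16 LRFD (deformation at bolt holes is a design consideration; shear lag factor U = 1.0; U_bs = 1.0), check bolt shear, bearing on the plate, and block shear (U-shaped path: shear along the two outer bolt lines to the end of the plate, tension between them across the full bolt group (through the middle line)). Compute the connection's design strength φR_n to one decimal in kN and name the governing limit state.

Bolt shear: A_b = π(20)²/4 = 314.16 mm². φR_n = 0.75 × 579 × 314.16 × 12 × 1 = 1637.1 kN.
Bearing (6 mm plate, F_u = 450 MPa): end bolts L_c = 36 − 22/2 = 25, R_n = min(1.2×25×6×450, 2.4×20×6×450) = 81 kN/bolt; interior L_c = 78 − 22 = 56, R_n = 129.6 kN/bolt. φR_n = 0.75 × (3×81 + 9×129.6) = 1057.1 kN.
Block shear: shear path 2×[36+3×78] = 2×270 mm, A_gv = 3240, A_nv = 2×(270 − 3.5×24)×6 = 2232 mm²; tension across gage: (124 − 2×24)×6 = 456 mm². R_n = min(0.6×450×2232, 0.6×350×3240) + 1.0×450×456 = min(602.64, 680.4) + 205.2 = 807.84 kN. φR_n = 0.75 × 807.84 = 605.9 kN.
Governing: min(1637.1, 1057.1, 605.9) = 605.9 kN → block shear.

605.9 kN (block shear governs)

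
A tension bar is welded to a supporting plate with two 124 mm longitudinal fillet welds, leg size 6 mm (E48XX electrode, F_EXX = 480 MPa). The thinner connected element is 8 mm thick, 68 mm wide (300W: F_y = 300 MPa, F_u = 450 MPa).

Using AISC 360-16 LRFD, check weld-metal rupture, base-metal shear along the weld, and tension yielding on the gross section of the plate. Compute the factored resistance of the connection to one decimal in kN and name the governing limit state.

Weld metal: throat = 0.707×6 = 4.242 mm, L = 2×124 = 248 mm. φR_n = 0.75 × 0.6 × 480 × 4.242 × 248 = 227.2 kN.
Base metal shear (8 mm plate): yield φR_n = 1.0×0.6×300×8×248 = 357.1 kN; rupture φR_n = 0.75×0.6×450×8×248 = 401.8 kN; take 357.1 kN (yield).
Tension yield (gross): A_g = 68×8 = 544 mm². φR_n = 0.90 × 300 × 544 = 146.9 kN.
Governing: min(227.2, 357.1, 146.9) = 146.9 kN → gross-section yield.

146.9 kN (gross-section yield governs)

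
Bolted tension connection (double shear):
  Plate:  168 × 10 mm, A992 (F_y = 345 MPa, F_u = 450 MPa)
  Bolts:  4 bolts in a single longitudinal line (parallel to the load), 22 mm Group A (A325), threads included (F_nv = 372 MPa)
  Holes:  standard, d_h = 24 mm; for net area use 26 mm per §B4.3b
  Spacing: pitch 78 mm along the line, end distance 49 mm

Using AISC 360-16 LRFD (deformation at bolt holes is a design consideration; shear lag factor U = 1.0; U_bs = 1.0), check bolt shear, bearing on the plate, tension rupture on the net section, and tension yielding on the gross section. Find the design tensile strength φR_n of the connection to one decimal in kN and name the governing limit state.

479.3 kN (net-section rupture governs)

Bolt shear: A_b = π(22)²/4 = 380.13 mm². φR_n = 0.75 × 372 × 380.13 × 4 × 2 = 848.5 kN.
Bearing (10 mm plate, F_u = 450 MPa): end bolts L_c = 49 − 24/2 = 37, R_n = min(1.2×37×10×450, 2.4×22×10×450) = 199.8 kN/bolt; interior L_c = 78 − 24 = 54, R_n = 237.6 kN/bolt. φR_n = 0.75 × (1×199.8 + 3×237.6) = 684.5 kN.
Tension rupture (net): A_n = (168 − 1×26)×10 = 1420 mm² (U = 1.0, A_e = A_n). φR_n = 0.75 × 450 × 1420 = 479.3 kN.
Tension yield (gross): A_g = 168×10 = 1680 mm². φR_n = 0.90 × 345 × 1680 = 521.6 kN.
Governing: min(848.5, 684.5, 479.3, 521.6) = 479.3 kN → net-section rupture.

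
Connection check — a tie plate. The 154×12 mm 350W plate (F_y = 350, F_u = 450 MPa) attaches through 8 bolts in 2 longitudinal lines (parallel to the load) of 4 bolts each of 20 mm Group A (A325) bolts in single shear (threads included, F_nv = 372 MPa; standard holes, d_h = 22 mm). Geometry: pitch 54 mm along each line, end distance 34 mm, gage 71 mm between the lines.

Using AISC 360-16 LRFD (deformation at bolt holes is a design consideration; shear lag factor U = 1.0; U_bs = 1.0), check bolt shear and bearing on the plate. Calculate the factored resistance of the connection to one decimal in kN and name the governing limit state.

701.2 kN (bolt shear governs)

Bolt shear: A_b = π(20)²/4 = 314.16 mm². φR_n = 0.75 × 372 × 314.16 × 8 × 1 = 701.2 kN.
Bearing (12 mm plate, F_u = 450 MPa): end bolts L_c = 34 − 22/2 = 23, R_n = min(1.2×23×12×450, 2.4×20×12×450) = 149.04 kN/bolt; interior L_c = 54 − 22 = 32, R_n = 207.36 kN/bolt. φR_n = 0.75 × (2×149.04 + 6×207.36) = 1156.7 kN.
Governing: min(701.2, 1156.7) = 701.2 kN → bolt shear.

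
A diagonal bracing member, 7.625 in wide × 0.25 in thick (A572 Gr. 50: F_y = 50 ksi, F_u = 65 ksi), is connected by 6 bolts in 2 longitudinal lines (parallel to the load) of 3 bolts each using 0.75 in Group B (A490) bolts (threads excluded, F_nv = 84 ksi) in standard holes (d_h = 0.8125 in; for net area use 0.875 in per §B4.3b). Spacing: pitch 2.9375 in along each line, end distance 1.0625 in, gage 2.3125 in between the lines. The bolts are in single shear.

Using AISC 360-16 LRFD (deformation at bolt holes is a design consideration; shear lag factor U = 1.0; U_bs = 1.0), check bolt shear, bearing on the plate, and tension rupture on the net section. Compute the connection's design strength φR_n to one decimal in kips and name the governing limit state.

Bolt shear: A_b = π(0.75)²/4 = 0.44179 in². φR_n = 0.75 × 84 × 0.44179 × 6 × 1 = 167.0 kips.
Bearing (0.25 in plate, F_u = 65 ksi): end bolts L_c = 1.0625 − 0.8125/2 = 0.65625, R_n = min(1.2×0.65625×0.25×65, 2.4×0.75×0.25×65) = 12.797 kips/bolt; interior L_c = 2.9375 − 0.8125 = 2.125, R_n = 29.25 kips/bolt. φR_n = 0.75 × (2×12.797 + 4×29.25) = 106.9 kips.
Tension rupture (net): A_n = (7.625 − 2×0.875)×0.25 = 1.4688 in² (U = 1.0, A_e = A_n). φR_n = 0.75 × 65 × 1.4688 = 71.6 kips.
Governing: min(167.0, 106.9, 71.6) = 71.6 kips → net-section rupture.

71.6 kips (net-section rupture governs)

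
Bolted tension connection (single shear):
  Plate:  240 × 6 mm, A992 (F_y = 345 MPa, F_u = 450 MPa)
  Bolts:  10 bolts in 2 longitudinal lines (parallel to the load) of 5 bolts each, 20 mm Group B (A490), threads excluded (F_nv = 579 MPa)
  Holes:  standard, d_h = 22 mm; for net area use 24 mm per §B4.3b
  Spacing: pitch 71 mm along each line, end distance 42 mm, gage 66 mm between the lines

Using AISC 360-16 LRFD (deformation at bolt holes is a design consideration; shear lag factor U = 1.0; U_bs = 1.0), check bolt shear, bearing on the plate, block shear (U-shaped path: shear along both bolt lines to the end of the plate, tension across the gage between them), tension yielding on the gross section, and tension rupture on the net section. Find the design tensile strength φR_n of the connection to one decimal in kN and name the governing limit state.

Bolt shear: A_b = π(20)²/4 = 314.16 mm². φR_n = 0.75 × 579 × 314.16 × 10 × 1 = 1364.2 kN.
Bearing (6 mm plate, F_u = 450 MPa): end bolts L_c = 42 − 22/2 = 31, R_n = min(1.2×31×6×450, 2.4×20×6×450) = 100.44 kN/bolt; interior L_c = 71 − 22 = 49, R_n = 129.6 kN/bolt. φR_n = 0.75 × (2×100.44 + 8×129.6) = 928.3 kN.
Block shear: shear path 2×[42+4×71] = 2×326 mm, A_gv = 3912, A_nv = 2×(326 − 4.5×24)×6 = 2616 mm²; tension across gage: (66 − 1×24)×6 = 252 mm². R_n = min(0.6×450×2616, 0.6×345×3912) + 1.0×450×252 = min(706.32, 809.78) + 113.4 = 819.72 kN. φR_n = 0.75 × 819.72 = 614.8 kN.
Tension yield (gross): A_g = 240×6 = 1440 mm². φR_n = 0.90 × 345 × 1440 = 447.1 kN.
Tension rupture (net): A_n = (240 − 2×24)×6 = 1152 mm² (U = 1.0, A_e = A_n). φR_n = 0.75 × 450 × 1152 = 388.8 kN.
Governing: min(1364.2, 928.3, 614.8, 447.1, 388.8) = 388.8 kN → net-section rupture.

388.8 kN (net-section rupture governs)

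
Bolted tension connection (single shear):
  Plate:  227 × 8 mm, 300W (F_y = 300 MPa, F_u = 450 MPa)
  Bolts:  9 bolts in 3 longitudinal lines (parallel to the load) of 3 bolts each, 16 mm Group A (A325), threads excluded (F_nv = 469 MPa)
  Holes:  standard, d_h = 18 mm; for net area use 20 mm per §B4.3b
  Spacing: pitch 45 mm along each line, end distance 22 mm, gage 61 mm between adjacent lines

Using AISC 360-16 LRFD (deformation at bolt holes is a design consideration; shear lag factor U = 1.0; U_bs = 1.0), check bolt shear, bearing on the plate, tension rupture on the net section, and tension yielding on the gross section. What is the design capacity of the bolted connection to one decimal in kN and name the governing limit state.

450.9 kN (net-section rupture governs)

Bolt shear: A_b = π(16)²/4 = 201.06 mm². φR_n = 0.75 × 469 × 201.06 × 9 × 1 = 636.5 kN.
Bearing (8 mm plate, F_u = 450 MPa): end bolts L_c = 22 − 18/2 = 13, R_n = min(1.2×13×8×450, 2.4×16×8×450) = 56.16 kN/bolt; interior L_c = 45 − 18 = 27, R_n = 116.64 kN/bolt. φR_n = 0.75 × (3×56.16 + 6×116.64) = 651.2 kN.
Tension rupture (net): A_n = (227 − 3×20)×8 = 1336 mm² (U = 1.0, A_e = A_n). φR_n = 0.75 × 450 × 1336 = 450.9 kN.
Tension yield (gross): A_g = 227×8 = 1816 mm². φR_n = 0.90 × 300 × 1816 = 490.3 kN.
Governing: min(636.5, 651.2, 450.9, 490.3) = 450.9 kN → net-section rupture.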